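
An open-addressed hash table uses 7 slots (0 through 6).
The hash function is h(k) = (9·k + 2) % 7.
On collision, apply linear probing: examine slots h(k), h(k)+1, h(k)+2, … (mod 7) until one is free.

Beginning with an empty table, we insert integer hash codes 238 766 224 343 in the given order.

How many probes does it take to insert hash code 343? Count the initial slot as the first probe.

238: h=2 => slot 2
766: h=1 => slot 1
224: h=2, probe 2,3 => slot 3
343: h=2, probe 2,3,4 => slot 4
Table: [—, 766, 238, 224, 343, —, —]

3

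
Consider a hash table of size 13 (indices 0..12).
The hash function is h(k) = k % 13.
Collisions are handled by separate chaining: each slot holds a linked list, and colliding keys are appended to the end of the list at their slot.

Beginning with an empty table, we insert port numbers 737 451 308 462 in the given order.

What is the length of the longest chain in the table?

3

Insert 737: h=9, bucket 9 empty → new chain.
Insert 451: h=9, bucket 9 nonempty → append to chain.
Insert 308: h=9, bucket 9 nonempty → append to chain.
Insert 462: h=7, bucket 7 empty → new chain.
Final buckets:
0: -
1: -
2: -
3: -
4: -
5: -
6: -
7: 462
8: -
9: 737 -> 451 -> 308
10: -
11: -
12: -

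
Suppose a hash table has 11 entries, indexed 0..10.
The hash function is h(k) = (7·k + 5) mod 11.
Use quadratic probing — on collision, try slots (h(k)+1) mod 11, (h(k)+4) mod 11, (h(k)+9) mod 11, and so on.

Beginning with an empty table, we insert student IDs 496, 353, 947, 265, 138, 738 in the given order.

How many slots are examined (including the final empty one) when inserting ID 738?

496 hashes to 1; slot 1 is free => place at 1.
353 hashes to 1; 1 taken => place at 2.
947 hashes to 1; 1,2 taken => place at 5.
265 hashes to 1; 1,2,5 taken => place at 10.
138 hashes to 3; slot 3 is free => place at 3.
738 hashes to 1; 1,2,5,10 taken => place at 6.
Table: [∅, 496, 353, 138, ∅, 947, 738, ∅, ∅, ∅, 265]

5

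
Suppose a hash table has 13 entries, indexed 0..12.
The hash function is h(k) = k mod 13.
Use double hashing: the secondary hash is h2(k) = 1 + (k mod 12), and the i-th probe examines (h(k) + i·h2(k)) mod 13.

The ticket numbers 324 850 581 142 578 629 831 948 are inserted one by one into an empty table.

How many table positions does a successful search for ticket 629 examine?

2

324: h=12 → slot 12
850: h=5 → slot 5
581: h=9 → slot 9
142: h=12, h2=11, probe 12,10 → slot 10
578: h=6 → slot 6
629: h=5, h2=6, probe 5,11 → slot 11
831: h=12, h2=4, probe 12,3 → slot 3
948: h=12, h2=1, probe 12,0 → slot 0
Table: [948, ∅, ∅, 831, ∅, 850, 578, ∅, ∅, 581, 142, 629, 324]
Lookup 629: h=5, h2=6, probe 5,11 → found at 11.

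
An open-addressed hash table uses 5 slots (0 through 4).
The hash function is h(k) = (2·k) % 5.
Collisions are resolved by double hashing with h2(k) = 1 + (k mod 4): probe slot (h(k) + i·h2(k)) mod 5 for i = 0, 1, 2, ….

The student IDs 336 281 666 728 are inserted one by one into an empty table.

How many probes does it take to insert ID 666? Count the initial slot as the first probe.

2

336 hashes to 2; slot 2 is free => place at 2.
281 hashes to 2, h2=2; 2 taken => place at 4.
666 hashes to 2, h2=3; 2 taken => place at 0.
728 hashes to 1; slot 1 is free => place at 1.
Table: [666, 728, 336, _, 281]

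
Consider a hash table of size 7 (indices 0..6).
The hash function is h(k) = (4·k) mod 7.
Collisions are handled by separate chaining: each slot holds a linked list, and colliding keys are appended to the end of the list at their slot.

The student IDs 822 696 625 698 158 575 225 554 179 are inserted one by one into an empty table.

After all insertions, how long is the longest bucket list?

3

Insert 822: h=5, bucket 5 empty → new chain.
Insert 696: h=5, bucket 5 nonempty → append to chain.
Insert 625: h=1, bucket 1 empty → new chain.
Insert 698: h=6, bucket 6 empty → new chain.
Insert 158: h=2, bucket 2 empty → new chain.
Insert 575: h=4, bucket 4 empty → new chain.
Insert 225: h=4, bucket 4 nonempty → append to chain.
Insert 554: h=4, bucket 4 nonempty → append to chain.
Insert 179: h=2, bucket 2 nonempty → append to chain.
Final buckets:
0: ∅
1: 625
2: 158 -> 179
3: ∅
4: 575 -> 225 -> 554
5: 822 -> 696
6: 698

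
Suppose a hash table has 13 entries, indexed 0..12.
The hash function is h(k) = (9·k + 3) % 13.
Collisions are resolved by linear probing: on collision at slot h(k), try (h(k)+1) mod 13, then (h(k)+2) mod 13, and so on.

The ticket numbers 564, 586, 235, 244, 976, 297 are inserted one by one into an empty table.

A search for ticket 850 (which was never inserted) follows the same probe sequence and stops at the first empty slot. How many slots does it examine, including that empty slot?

564 hashes to 9; slot 9 is free => place at 9.
586 hashes to 12; slot 12 is free => place at 12.
235 hashes to 12; 12 taken => place at 0.
244 hashes to 2; slot 2 is free => place at 2.
976 hashes to 12; 12,0 taken => place at 1.
297 hashes to 11; slot 11 is free => place at 11.
Table: [235, 976, 244, ∅, ∅, ∅, ∅, ∅, ∅, 564, ∅, 297, 586]
Lookup 850: h=9, probe 9,10 → slot 10 empty, not found.

2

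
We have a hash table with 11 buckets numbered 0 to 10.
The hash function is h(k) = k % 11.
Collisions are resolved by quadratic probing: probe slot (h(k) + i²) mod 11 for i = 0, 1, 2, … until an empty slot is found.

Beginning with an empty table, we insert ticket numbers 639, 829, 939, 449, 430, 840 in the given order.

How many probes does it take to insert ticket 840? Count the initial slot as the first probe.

639 hashes to 1; slot 1 is free -> place at 1.
829 hashes to 4; slot 4 is free -> place at 4.
939 hashes to 4; 4 taken -> place at 5.
449 hashes to 9; slot 9 is free -> place at 9.
430 hashes to 1; 1 taken -> place at 2.
840 hashes to 4; 4,5 taken -> place at 8.
Table: [∅, 639, 430, ∅, 829, 939, ∅, ∅, 840, 449, ∅]

3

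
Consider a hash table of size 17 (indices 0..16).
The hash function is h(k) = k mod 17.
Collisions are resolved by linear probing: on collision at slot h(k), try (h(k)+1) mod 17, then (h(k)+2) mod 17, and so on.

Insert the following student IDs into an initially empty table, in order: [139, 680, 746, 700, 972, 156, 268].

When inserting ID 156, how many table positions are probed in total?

139: h=3 → slot 3
680: h=0 → slot 0
746: h=15 → slot 15
700: h=3, probe 3,4 → slot 4
972: h=3, probe 3,4,5 → slot 5
156: h=3, probe 3,4,5,6 → slot 6
268: h=13 → slot 13
Table: [680, -, -, 139, 700, 972, 156, -, -, -, -, -, -, 268, -, 746, -]

4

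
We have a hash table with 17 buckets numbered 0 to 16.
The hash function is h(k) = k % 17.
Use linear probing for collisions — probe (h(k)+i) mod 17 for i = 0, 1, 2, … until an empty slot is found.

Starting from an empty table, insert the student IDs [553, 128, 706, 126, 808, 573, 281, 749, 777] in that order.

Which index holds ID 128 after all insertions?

10

553 hashes to 9; slot 9 is free -> place at 9.
128 hashes to 9; 9 taken -> place at 10.
706 hashes to 9; 9,10 taken -> place at 11.
126 hashes to 7; slot 7 is free -> place at 7.
808 hashes to 9; 9,10,11 taken -> place at 12.
573 hashes to 12; 12 taken -> place at 13.
281 hashes to 9; 9,10,11,12,13 taken -> place at 14.
749 hashes to 1; slot 1 is free -> place at 1.
777 hashes to 12; 12,13,14 taken -> place at 15.
Table: [∅, 749, ∅, ∅, ∅, ∅, ∅, 126, ∅, 553, 128, 706, 808, 573, 281, 777, ∅]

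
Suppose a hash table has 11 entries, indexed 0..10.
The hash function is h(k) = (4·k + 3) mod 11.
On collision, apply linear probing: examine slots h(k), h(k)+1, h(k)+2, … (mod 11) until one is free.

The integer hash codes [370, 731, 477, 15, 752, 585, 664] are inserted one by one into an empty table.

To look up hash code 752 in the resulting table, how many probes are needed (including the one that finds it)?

370 hashes to 9; slot 9 is free => place at 9.
731 hashes to 1; slot 1 is free => place at 1.
477 hashes to 8; slot 8 is free => place at 8.
15 hashes to 8; 8,9 taken => place at 10.
752 hashes to 8; 8,9,10 taken => place at 0.
585 hashes to 0; 0,1 taken => place at 2.
664 hashes to 8; 8,9,10,0,1,2 taken => place at 3.
Table: [752, 731, 585, 664, —, —, —, —, 477, 370, 15]
Lookup 752: h=8, probe 8,9,10,0 → found at 0.

4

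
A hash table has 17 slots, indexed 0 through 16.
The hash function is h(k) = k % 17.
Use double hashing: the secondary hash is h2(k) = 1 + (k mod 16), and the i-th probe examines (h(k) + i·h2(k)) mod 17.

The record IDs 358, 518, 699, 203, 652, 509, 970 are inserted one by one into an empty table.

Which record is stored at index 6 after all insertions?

652

Insert 358: h=1, slot 1 empty -> index 1.
Insert 518: h=8, slot 8 empty -> index 8.
Insert 699: h=2, slot 2 empty -> index 2.
Insert 203: h=16, slot 16 empty -> index 16.
Insert 652: h=6, slot 6 empty -> index 6.
Insert 509: h=16, h2=14, slot 16 occupied -> index 13.
Insert 970: h=1, h2=11, slot 1 occupied -> index 12.
Table: [-, 358, 699, -, -, -, 652, -, 518, -, -, -, 970, 509, -, -, 203]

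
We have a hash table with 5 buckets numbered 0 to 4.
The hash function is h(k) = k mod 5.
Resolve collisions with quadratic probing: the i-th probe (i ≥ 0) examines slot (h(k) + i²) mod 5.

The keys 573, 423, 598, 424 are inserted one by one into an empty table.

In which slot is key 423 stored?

4

573 hashes to 3; slot 3 is free -> place at 3.
423 hashes to 3; 3 taken -> place at 4.
598 hashes to 3; 3,4 taken -> place at 2.
424 hashes to 4; 4 taken -> place at 0.
Table: [424, —, 598, 573, 423]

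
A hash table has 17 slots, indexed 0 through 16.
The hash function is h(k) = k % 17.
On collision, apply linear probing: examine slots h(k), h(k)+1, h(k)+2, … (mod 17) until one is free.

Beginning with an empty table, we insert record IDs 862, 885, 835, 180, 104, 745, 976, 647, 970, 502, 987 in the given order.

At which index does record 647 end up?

862 hashes to 12; slot 12 is free => place at 12.
885 hashes to 1; slot 1 is free => place at 1.
835 hashes to 2; slot 2 is free => place at 2.
180 hashes to 10; slot 10 is free => place at 10.
104 hashes to 2; 2 taken => place at 3.
745 hashes to 14; slot 14 is free => place at 14.
976 hashes to 7; slot 7 is free => place at 7.
647 hashes to 1; 1,2,3 taken => place at 4.
970 hashes to 1; 1,2,3,4 taken => place at 5.
502 hashes to 9; slot 9 is free => place at 9.
987 hashes to 1; 1,2,3,4,5 taken => place at 6.
Table: [—, 885, 835, 104, 647, 970, 987, 976, —, 502, 180, —, 862, —, 745, —, —]

4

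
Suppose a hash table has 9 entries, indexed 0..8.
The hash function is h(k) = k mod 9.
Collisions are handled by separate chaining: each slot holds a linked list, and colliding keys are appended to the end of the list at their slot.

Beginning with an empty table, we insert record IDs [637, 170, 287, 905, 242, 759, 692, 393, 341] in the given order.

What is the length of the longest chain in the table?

5

Insert 637: h=7, bucket 7 empty -> new chain.
Insert 170: h=8, bucket 8 empty -> new chain.
Insert 287: h=8, bucket 8 nonempty -> append to chain.
Insert 905: h=5, bucket 5 empty -> new chain.
Insert 242: h=8, bucket 8 nonempty -> append to chain.
Insert 759: h=3, bucket 3 empty -> new chain.
Insert 692: h=8, bucket 8 nonempty -> append to chain.
Insert 393: h=6, bucket 6 empty -> new chain.
Insert 341: h=8, bucket 8 nonempty -> append to chain.
Final buckets:
0: _
1: _
2: _
3: 759
4: _
5: 905
6: 393
7: 637
8: 170 -> 287 -> 242 -> 692 -> 341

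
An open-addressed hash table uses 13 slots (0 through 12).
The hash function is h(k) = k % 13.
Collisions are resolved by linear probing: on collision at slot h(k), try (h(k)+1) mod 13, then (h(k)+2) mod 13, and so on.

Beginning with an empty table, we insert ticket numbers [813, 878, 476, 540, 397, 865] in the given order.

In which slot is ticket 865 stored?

12

813: h=7 → slot 7
878: h=7, probe 7,8 → slot 8
476: h=8, probe 8,9 → slot 9
540: h=7, probe 7,8,9,10 → slot 10
397: h=7, probe 7,8,9,10,11 → slot 11
865: h=7, probe 7,8,9,10,11,12 → slot 12
Table: [-, -, -, -, -, -, -, 813, 878, 476, 540, 397, 865]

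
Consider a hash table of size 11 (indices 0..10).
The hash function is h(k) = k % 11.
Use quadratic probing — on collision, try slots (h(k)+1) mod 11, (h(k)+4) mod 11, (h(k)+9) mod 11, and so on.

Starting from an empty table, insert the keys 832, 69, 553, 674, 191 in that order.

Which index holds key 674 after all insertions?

1

Insert 832: h=7, slot 7 empty → index 7.
Insert 69: h=3, slot 3 empty → index 3.
Insert 553: h=3, slot 3 occupied → index 4.
Insert 674: h=3, slots 3,4,7 occupied → index 1.
Insert 191: h=4, slot 4 occupied → index 5.
Table: [_, 674, _, 69, 553, 191, _, 832, _, _, _]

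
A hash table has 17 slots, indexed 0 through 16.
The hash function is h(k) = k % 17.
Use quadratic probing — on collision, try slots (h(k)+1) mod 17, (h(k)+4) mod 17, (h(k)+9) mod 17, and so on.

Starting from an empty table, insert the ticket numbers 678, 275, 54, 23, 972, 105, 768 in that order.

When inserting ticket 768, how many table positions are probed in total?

5

Insert 678: h=15, slot 15 empty => index 15.
Insert 275: h=3, slot 3 empty => index 3.
Insert 54: h=3, slot 3 occupied => index 4.
Insert 23: h=6, slot 6 empty => index 6.
Insert 972: h=3, slots 3,4 occupied => index 7.
Insert 105: h=3, slots 3,4,7 occupied => index 12.
Insert 768: h=3, slots 3,4,7,12 occupied => index 2.
Table: [—, —, 768, 275, 54, —, 23, 972, —, —, —, —, 105, —, —, 678, —]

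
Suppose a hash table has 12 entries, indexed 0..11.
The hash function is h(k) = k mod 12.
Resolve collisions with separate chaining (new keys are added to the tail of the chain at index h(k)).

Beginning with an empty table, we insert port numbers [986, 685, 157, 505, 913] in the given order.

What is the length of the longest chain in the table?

Insert 986: h=2, bucket 2 empty -> new chain.
Insert 685: h=1, bucket 1 empty -> new chain.
Insert 157: h=1, bucket 1 nonempty -> append to chain.
Insert 505: h=1, bucket 1 nonempty -> append to chain.
Insert 913: h=1, bucket 1 nonempty -> append to chain.
Final buckets:
0: .
1: 685 -> 157 -> 505 -> 913
2: 986
3: .
4: .
5: .
6: .
7: .
8: .
9: .
10: .
11: .

4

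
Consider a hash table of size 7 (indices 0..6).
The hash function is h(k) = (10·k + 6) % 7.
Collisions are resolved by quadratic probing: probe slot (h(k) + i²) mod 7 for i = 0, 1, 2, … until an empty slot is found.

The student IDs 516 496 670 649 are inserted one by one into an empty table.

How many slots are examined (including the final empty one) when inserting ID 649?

3

516: h=0 -> slot 0
496: h=3 -> slot 3
670: h=0, probe 0,1 -> slot 1
649: h=0, probe 0,1,4 -> slot 4
Table: [516, 670, -, 496, 649, -, -]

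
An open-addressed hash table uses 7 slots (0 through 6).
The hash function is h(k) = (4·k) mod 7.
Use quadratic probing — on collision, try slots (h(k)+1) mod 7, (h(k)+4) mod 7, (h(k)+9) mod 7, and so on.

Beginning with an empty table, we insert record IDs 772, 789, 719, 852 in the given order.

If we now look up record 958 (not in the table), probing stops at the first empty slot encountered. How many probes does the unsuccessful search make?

2

Insert 772: h=1, slot 1 empty → index 1.
Insert 789: h=6, slot 6 empty → index 6.
Insert 719: h=6, slot 6 occupied → index 0.
Insert 852: h=6, slots 6,0 occupied → index 3.
Table: [719, 772, _, 852, _, _, 789]
Lookup 958: h=3, probe 3,4 → slot 4 empty, not found.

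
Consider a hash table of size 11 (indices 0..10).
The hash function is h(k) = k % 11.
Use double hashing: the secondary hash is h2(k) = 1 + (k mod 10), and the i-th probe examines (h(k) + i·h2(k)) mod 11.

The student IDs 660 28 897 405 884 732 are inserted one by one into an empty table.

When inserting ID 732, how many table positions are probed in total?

3

660: h=0 => slot 0
28: h=6 => slot 6
897: h=6, h2=8, probe 6,3 => slot 3
405: h=9 => slot 9
884: h=4 => slot 4
732: h=6, h2=3, probe 6,9,1 => slot 1
Table: [660, 732, —, 897, 884, —, 28, —, —, 405, —]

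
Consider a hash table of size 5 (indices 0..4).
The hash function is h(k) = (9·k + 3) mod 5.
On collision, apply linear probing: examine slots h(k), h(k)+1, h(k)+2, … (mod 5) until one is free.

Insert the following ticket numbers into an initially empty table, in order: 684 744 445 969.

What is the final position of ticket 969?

684 hashes to 4; slot 4 is free => place at 4.
744 hashes to 4; 4 taken => place at 0.
445 hashes to 3; slot 3 is free => place at 3.
969 hashes to 4; 4,0 taken => place at 1.
Table: [744, 969, ., 445, 684]

1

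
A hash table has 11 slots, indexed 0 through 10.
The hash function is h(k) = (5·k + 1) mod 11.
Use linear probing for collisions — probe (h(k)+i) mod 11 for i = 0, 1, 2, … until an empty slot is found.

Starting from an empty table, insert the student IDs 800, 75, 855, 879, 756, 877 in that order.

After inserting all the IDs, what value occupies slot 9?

800: h=8 => slot 8
75: h=2 => slot 2
855: h=8, probe 8,9 => slot 9
879: h=7 => slot 7
756: h=8, probe 8,9,10 => slot 10
877: h=8, probe 8,9,10,0 => slot 0
Table: [877, ., 75, ., ., ., ., 879, 800, 855, 756]

855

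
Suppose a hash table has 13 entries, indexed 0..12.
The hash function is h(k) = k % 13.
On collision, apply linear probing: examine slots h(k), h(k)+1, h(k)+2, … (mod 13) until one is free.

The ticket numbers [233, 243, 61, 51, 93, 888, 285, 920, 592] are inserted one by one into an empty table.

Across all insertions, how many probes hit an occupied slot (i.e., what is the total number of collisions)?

Insert 233: h=12, slot 12 empty -> index 12.
Insert 243: h=9, slot 9 empty -> index 9.
Insert 61: h=9, slot 9 occupied -> index 10.
Insert 51: h=12, slot 12 occupied -> index 0.
Insert 93: h=2, slot 2 empty -> index 2.
Insert 888: h=4, slot 4 empty -> index 4.
Insert 285: h=12, slots 12,0 occupied -> index 1.
Insert 920: h=10, slot 10 occupied -> index 11.
Insert 592: h=7, slot 7 empty -> index 7.
Table: [51, 285, 93, ∅, 888, ∅, ∅, 592, ∅, 243, 61, 920, 233]

5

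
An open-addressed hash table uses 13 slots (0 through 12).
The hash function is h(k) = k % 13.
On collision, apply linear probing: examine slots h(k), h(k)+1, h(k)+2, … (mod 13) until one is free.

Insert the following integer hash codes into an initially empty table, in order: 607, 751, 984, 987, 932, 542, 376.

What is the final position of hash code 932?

607 hashes to 9; slot 9 is free => place at 9.
751 hashes to 10; slot 10 is free => place at 10.
984 hashes to 9; 9,10 taken => place at 11.
987 hashes to 12; slot 12 is free => place at 12.
932 hashes to 9; 9,10,11,12 taken => place at 0.
542 hashes to 9; 9,10,11,12,0 taken => place at 1.
376 hashes to 12; 12,0,1 taken => place at 2.
Table: [932, 542, 376, —, —, —, —, —, —, 607, 751, 984, 987]

0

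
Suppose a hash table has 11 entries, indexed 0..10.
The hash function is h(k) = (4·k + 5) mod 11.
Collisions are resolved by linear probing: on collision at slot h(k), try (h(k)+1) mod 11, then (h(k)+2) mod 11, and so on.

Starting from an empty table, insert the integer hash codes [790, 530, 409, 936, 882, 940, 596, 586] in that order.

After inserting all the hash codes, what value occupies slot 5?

940

790 hashes to 8; slot 8 is free -> place at 8.
530 hashes to 2; slot 2 is free -> place at 2.
409 hashes to 2; 2 taken -> place at 3.
936 hashes to 9; slot 9 is free -> place at 9.
882 hashes to 2; 2,3 taken -> place at 4.
940 hashes to 3; 3,4 taken -> place at 5.
596 hashes to 2; 2,3,4,5 taken -> place at 6.
586 hashes to 6; 6 taken -> place at 7.
Table: [-, -, 530, 409, 882, 940, 596, 586, 790, 936, -]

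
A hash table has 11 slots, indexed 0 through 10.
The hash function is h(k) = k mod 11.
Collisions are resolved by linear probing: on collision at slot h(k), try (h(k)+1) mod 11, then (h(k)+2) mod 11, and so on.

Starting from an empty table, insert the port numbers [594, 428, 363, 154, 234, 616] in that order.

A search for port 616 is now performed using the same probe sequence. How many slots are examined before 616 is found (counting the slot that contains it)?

594: h=0 => slot 0
428: h=10 => slot 10
363: h=0, probe 0,1 => slot 1
154: h=0, probe 0,1,2 => slot 2
234: h=3 => slot 3
616: h=0, probe 0,1,2,3,4 => slot 4
Table: [594, 363, 154, 234, 616, ∅, ∅, ∅, ∅, ∅, 428]
Lookup 616: h=0, probe 0,1,2,3,4 → found at 4.

5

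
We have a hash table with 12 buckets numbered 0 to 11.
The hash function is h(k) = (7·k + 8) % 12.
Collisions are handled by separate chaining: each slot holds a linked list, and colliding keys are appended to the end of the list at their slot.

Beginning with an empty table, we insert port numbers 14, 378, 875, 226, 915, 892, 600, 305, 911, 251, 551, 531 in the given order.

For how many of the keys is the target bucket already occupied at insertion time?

14 → bucket 10
378 → bucket 2
875 → bucket 1
226 → bucket 6
915 → bucket 5
892 → bucket 0
600 → bucket 8
305 → bucket 7
911 → bucket 1 (collision)
251 → bucket 1 (collision)
551 → bucket 1 (collision)
531 → bucket 5 (collision)
Final buckets:
0: 892
1: 875 -> 911 -> 251 -> 551
2: 378
3: ∅
4: ∅
5: 915 -> 531
6: 226
7: 305
8: 600
9: ∅
10: 14
11: ∅

4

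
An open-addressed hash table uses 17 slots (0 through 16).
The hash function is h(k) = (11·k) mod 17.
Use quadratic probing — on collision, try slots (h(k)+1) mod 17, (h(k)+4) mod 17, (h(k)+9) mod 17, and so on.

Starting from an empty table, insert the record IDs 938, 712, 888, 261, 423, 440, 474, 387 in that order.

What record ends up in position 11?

474

938: h=16 => slot 16
712: h=12 => slot 12
888: h=10 => slot 10
261: h=15 => slot 15
423: h=12, probe 12,13 => slot 13
440: h=12, probe 12,13,16,4 => slot 4
474: h=12, probe 12,13,16,4,11 => slot 11
387: h=7 => slot 7
Table: [_, _, _, _, 440, _, _, 387, _, _, 888, 474, 712, 423, _, 261, 938]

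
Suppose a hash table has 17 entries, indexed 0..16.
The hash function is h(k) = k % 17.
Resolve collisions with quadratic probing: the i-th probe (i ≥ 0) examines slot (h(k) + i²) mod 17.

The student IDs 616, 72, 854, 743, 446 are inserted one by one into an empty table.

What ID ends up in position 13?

616 hashes to 4; slot 4 is free -> place at 4.
72 hashes to 4; 4 taken -> place at 5.
854 hashes to 4; 4,5 taken -> place at 8.
743 hashes to 12; slot 12 is free -> place at 12.
446 hashes to 4; 4,5,8 taken -> place at 13.
Table: [_, _, _, _, 616, 72, _, _, 854, _, _, _, 743, 446, _, _, _]

446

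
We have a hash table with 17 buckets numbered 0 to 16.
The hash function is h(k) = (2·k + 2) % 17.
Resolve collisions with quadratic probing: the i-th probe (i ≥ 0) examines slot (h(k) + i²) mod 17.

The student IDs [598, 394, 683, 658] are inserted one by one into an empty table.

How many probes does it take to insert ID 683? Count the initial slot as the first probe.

3

598 hashes to 8; slot 8 is free => place at 8.
394 hashes to 8; 8 taken => place at 9.
683 hashes to 8; 8,9 taken => place at 12.
658 hashes to 9; 9 taken => place at 10.
Table: [-, -, -, -, -, -, -, -, 598, 394, 658, -, 683, -, -, -, -]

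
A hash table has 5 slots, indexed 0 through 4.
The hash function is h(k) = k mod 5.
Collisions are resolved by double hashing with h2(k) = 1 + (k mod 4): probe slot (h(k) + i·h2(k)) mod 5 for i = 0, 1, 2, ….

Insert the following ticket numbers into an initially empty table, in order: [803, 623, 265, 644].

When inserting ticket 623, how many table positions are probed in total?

803 hashes to 3; slot 3 is free -> place at 3.
623 hashes to 3, h2=4; 3 taken -> place at 2.
265 hashes to 0; slot 0 is free -> place at 0.
644 hashes to 4; slot 4 is free -> place at 4.
Table: [265, _, 623, 803, 644]

2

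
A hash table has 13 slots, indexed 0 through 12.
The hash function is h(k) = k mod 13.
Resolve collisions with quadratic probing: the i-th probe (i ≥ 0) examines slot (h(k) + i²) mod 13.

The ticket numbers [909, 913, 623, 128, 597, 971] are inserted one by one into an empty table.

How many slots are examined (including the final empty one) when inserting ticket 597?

Insert 909: h=12, slot 12 empty -> index 12.
Insert 913: h=3, slot 3 empty -> index 3.
Insert 623: h=12, slot 12 occupied -> index 0.
Insert 128: h=11, slot 11 empty -> index 11.
Insert 597: h=12, slots 12,0,3 occupied -> index 8.
Insert 971: h=9, slot 9 empty -> index 9.
Table: [623, ∅, ∅, 913, ∅, ∅, ∅, ∅, 597, 971, ∅, 128, 909]

4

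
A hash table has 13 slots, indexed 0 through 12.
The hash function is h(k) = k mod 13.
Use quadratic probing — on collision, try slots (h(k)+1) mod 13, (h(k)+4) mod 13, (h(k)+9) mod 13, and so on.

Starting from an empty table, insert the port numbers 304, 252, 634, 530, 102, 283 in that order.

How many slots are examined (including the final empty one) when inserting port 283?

Insert 304: h=5, slot 5 empty => index 5.
Insert 252: h=5, slot 5 occupied => index 6.
Insert 634: h=10, slot 10 empty => index 10.
Insert 530: h=10, slot 10 occupied => index 11.
Insert 102: h=11, slot 11 occupied => index 12.
Insert 283: h=10, slots 10,11 occupied => index 1.
Table: [∅, 283, ∅, ∅, ∅, 304, 252, ∅, ∅, ∅, 634, 530, 102]

3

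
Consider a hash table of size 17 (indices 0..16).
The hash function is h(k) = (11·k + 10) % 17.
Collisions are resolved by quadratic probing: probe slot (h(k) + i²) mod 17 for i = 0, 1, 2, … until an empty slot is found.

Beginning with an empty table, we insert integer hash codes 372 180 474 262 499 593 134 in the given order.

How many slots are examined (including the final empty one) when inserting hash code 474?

Insert 372: h=5, slot 5 empty -> index 5.
Insert 180: h=1, slot 1 empty -> index 1.
Insert 474: h=5, slot 5 occupied -> index 6.
Insert 262: h=2, slot 2 empty -> index 2.
Insert 499: h=8, slot 8 empty -> index 8.
Insert 593: h=5, slots 5,6 occupied -> index 9.
Insert 134: h=5, slots 5,6,9 occupied -> index 14.
Table: [., 180, 262, ., ., 372, 474, ., 499, 593, ., ., ., ., 134, ., .]

2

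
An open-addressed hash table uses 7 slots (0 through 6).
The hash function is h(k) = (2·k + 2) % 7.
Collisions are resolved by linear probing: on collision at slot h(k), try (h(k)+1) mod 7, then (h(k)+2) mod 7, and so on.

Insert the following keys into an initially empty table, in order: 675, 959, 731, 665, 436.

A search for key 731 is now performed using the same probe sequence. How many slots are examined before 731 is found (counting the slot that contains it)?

3

675: h=1 -> slot 1
959: h=2 -> slot 2
731: h=1, probe 1,2,3 -> slot 3
665: h=2, probe 2,3,4 -> slot 4
436: h=6 -> slot 6
Table: [., 675, 959, 731, 665, ., 436]
Lookup 731: h=1, probe 1,2,3 → found at 3.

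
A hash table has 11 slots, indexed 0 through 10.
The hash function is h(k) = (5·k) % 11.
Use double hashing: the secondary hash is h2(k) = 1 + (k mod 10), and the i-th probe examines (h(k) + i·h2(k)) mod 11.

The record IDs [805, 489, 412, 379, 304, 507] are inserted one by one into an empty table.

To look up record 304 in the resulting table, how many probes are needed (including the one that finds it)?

2

805: h=10 => slot 10
489: h=3 => slot 3
412: h=3, h2=3, probe 3,6 => slot 6
379: h=3, h2=10, probe 3,2 => slot 2
304: h=2, h2=5, probe 2,7 => slot 7
507: h=5 => slot 5
Table: [., ., 379, 489, ., 507, 412, 304, ., ., 805]
Lookup 304: h=2, h2=5, probe 2,7 → found at 7.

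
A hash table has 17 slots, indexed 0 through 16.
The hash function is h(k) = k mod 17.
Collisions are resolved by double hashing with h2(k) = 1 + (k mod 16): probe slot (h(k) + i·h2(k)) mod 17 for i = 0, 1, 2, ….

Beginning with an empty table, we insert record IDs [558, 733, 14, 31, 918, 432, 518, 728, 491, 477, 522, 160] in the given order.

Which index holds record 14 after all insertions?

12

Insert 558: h=14, slot 14 empty => index 14.
Insert 733: h=2, slot 2 empty => index 2.
Insert 14: h=14, h2=15, slot 14 occupied => index 12.
Insert 31: h=14, h2=16, slot 14 occupied => index 13.
Insert 918: h=0, slot 0 empty => index 0.
Insert 432: h=7, slot 7 empty => index 7.
Insert 518: h=8, slot 8 empty => index 8.
Insert 728: h=14, h2=9, slot 14 occupied => index 6.
Insert 491: h=15, slot 15 empty => index 15.
Insert 477: h=1, slot 1 empty => index 1.
Insert 522: h=12, h2=11, slots 12,6,0 occupied => index 11.
Insert 160: h=7, h2=1, slots 7,8 occupied => index 9.
Table: [918, 477, 733, -, -, -, 728, 432, 518, 160, -, 522, 14, 31, 558, 491, -]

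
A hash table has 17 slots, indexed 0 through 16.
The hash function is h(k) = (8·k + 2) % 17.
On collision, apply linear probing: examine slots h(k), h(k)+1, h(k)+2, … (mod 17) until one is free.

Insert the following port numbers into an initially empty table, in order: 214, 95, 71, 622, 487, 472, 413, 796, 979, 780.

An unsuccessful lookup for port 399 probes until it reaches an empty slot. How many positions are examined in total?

4

214 hashes to 14; slot 14 is free -> place at 14.
95 hashes to 14; 14 taken -> place at 15.
71 hashes to 9; slot 9 is free -> place at 9.
622 hashes to 14; 14,15 taken -> place at 16.
487 hashes to 5; slot 5 is free -> place at 5.
472 hashes to 4; slot 4 is free -> place at 4.
413 hashes to 8; slot 8 is free -> place at 8.
796 hashes to 12; slot 12 is free -> place at 12.
979 hashes to 14; 14,15,16 taken -> place at 0.
780 hashes to 3; slot 3 is free -> place at 3.
Table: [979, —, —, 780, 472, 487, —, —, 413, 71, —, —, 796, —, 214, 95, 622]
Lookup 399: h=15, probe 15,16,0,1 → slot 1 empty, not found.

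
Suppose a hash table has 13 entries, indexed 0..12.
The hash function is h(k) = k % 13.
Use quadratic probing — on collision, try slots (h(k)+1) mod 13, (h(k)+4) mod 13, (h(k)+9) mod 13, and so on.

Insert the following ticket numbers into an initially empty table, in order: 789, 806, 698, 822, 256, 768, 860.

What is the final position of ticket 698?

10

789: h=9 -> slot 9
806: h=0 -> slot 0
698: h=9, probe 9,10 -> slot 10
822: h=3 -> slot 3
256: h=9, probe 9,10,0,5 -> slot 5
768: h=1 -> slot 1
860: h=2 -> slot 2
Table: [806, 768, 860, 822, —, 256, —, —, —, 789, 698, —, —]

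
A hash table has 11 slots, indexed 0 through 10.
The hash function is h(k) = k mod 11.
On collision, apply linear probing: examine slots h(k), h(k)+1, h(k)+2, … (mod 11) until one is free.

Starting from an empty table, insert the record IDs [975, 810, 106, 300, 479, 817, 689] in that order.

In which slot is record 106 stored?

9

Insert 975: h=7, slot 7 empty => index 7.
Insert 810: h=7, slot 7 occupied => index 8.
Insert 106: h=7, slots 7,8 occupied => index 9.
Insert 300: h=3, slot 3 empty => index 3.
Insert 479: h=6, slot 6 empty => index 6.
Insert 817: h=3, slot 3 occupied => index 4.
Insert 689: h=7, slots 7,8,9 occupied => index 10.
Table: [_, _, _, 300, 817, _, 479, 975, 810, 106, 689]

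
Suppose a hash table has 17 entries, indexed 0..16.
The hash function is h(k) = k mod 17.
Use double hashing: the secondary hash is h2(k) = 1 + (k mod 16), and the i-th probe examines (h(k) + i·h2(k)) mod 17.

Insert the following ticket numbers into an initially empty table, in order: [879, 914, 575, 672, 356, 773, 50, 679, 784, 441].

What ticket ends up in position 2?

879: h=12 => slot 12
914: h=13 => slot 13
575: h=14 => slot 14
672: h=9 => slot 9
356: h=16 => slot 16
773: h=8 => slot 8
50: h=16, h2=3, probe 16,2 => slot 2
679: h=16, h2=8, probe 16,7 => slot 7
784: h=2, h2=1, probe 2,3 => slot 3
441: h=16, h2=10, probe 16,9,2,12,5 => slot 5
Table: [-, -, 50, 784, -, 441, -, 679, 773, 672, -, -, 879, 914, 575, -, 356]

50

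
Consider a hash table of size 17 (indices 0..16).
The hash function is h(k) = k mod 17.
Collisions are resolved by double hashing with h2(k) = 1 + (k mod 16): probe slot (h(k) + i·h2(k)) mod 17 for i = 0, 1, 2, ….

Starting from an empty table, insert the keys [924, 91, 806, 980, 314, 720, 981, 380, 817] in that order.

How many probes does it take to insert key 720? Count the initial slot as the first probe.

4

Insert 924: h=6, slot 6 empty → index 6.
Insert 91: h=6, h2=12, slot 6 occupied → index 1.
Insert 806: h=7, slot 7 empty → index 7.
Insert 980: h=11, slot 11 empty → index 11.
Insert 314: h=8, slot 8 empty → index 8.
Insert 720: h=6, h2=1, slots 6,7,8 occupied → index 9.
Insert 981: h=12, slot 12 empty → index 12.
Insert 380: h=6, h2=13, slot 6 occupied → index 2.
Insert 817: h=1, h2=2, slot 1 occupied → index 3.
Table: [∅, 91, 380, 817, ∅, ∅, 924, 806, 314, 720, ∅, 980, 981, ∅, ∅, ∅, ∅]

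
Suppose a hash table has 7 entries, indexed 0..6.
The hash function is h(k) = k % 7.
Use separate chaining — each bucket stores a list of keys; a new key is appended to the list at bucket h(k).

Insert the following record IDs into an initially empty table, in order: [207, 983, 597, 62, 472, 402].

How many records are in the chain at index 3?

3

Insert 207: h=4, bucket 4 empty -> new chain.
Insert 983: h=3, bucket 3 empty -> new chain.
Insert 597: h=2, bucket 2 empty -> new chain.
Insert 62: h=6, bucket 6 empty -> new chain.
Insert 472: h=3, bucket 3 nonempty -> append to chain.
Insert 402: h=3, bucket 3 nonempty -> append to chain.
Final buckets:
0: _
1: _
2: 597
3: 983 -> 472 -> 402
4: 207
5: _
6: 62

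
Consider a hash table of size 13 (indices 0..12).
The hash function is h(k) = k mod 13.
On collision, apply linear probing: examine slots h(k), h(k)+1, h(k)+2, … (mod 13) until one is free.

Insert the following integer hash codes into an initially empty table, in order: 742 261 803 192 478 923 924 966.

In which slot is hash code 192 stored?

11

742: h=1 -> slot 1
261: h=1, probe 1,2 -> slot 2
803: h=10 -> slot 10
192: h=10, probe 10,11 -> slot 11
478: h=10, probe 10,11,12 -> slot 12
923: h=0 -> slot 0
924: h=1, probe 1,2,3 -> slot 3
966: h=4 -> slot 4
Table: [923, 742, 261, 924, 966, _, _, _, _, _, 803, 192, 478]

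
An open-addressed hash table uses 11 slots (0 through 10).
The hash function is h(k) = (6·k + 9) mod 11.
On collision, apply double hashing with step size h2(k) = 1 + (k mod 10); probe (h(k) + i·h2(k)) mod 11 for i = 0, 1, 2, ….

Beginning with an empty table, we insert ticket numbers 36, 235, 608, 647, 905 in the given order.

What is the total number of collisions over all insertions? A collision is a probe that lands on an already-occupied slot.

3

36: h=5 => slot 5
235: h=0 => slot 0
608: h=5, h2=9, probe 5,3 => slot 3
647: h=8 => slot 8
905: h=5, h2=6, probe 5,0,6 => slot 6
Table: [235, -, -, 608, -, 36, 905, -, 647, -, -]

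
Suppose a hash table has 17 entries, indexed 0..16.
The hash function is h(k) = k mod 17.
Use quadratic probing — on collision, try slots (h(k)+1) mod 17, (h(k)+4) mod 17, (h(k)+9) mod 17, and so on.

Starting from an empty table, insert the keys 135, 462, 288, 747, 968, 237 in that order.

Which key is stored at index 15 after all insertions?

968

135 hashes to 16; slot 16 is free → place at 16.
462 hashes to 3; slot 3 is free → place at 3.
288 hashes to 16; 16 taken → place at 0.
747 hashes to 16; 16,0,3 taken → place at 8.
968 hashes to 16; 16,0,3,8 taken → place at 15.
237 hashes to 16; 16,0,3,8,15 taken → place at 7.
Table: [288, ∅, ∅, 462, ∅, ∅, ∅, 237, 747, ∅, ∅, ∅, ∅, ∅, ∅, 968, 135]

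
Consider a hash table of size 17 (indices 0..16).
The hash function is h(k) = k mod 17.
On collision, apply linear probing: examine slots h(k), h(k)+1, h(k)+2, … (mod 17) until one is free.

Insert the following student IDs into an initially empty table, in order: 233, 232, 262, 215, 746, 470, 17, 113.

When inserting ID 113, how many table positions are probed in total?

6

Insert 233: h=12, slot 12 empty -> index 12.
Insert 232: h=11, slot 11 empty -> index 11.
Insert 262: h=7, slot 7 empty -> index 7.
Insert 215: h=11, slots 11,12 occupied -> index 13.
Insert 746: h=15, slot 15 empty -> index 15.
Insert 470: h=11, slots 11,12,13 occupied -> index 14.
Insert 17: h=0, slot 0 empty -> index 0.
Insert 113: h=11, slots 11,12,13,14,15 occupied -> index 16.
Table: [17, —, —, —, —, —, —, 262, —, —, —, 232, 233, 215, 470, 746, 113]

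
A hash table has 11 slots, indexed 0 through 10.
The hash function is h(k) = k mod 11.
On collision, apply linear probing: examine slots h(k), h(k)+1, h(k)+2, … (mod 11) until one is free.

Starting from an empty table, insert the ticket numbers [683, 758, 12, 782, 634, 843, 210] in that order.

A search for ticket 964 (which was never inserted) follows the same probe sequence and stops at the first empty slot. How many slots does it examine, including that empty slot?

Insert 683: h=1, slot 1 empty → index 1.
Insert 758: h=10, slot 10 empty → index 10.
Insert 12: h=1, slot 1 occupied → index 2.
Insert 782: h=1, slots 1,2 occupied → index 3.
Insert 634: h=7, slot 7 empty → index 7.
Insert 843: h=7, slot 7 occupied → index 8.
Insert 210: h=1, slots 1,2,3 occupied → index 4.
Table: [∅, 683, 12, 782, 210, ∅, ∅, 634, 843, ∅, 758]
Lookup 964: h=7, probe 7,8,9 → slot 9 empty, not found.

3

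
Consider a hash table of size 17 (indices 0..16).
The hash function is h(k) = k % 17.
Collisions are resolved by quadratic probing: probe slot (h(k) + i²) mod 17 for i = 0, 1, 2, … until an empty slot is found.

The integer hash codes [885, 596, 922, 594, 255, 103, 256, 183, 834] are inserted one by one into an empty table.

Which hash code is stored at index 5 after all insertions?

103

Insert 885: h=1, slot 1 empty -> index 1.
Insert 596: h=1, slot 1 occupied -> index 2.
Insert 922: h=4, slot 4 empty -> index 4.
Insert 594: h=16, slot 16 empty -> index 16.
Insert 255: h=0, slot 0 empty -> index 0.
Insert 103: h=1, slots 1,2 occupied -> index 5.
Insert 256: h=1, slots 1,2,5 occupied -> index 10.
Insert 183: h=13, slot 13 empty -> index 13.
Insert 834: h=1, slots 1,2,5,10,0 occupied -> index 9.
Table: [255, 885, 596, ., 922, 103, ., ., ., 834, 256, ., ., 183, ., ., 594]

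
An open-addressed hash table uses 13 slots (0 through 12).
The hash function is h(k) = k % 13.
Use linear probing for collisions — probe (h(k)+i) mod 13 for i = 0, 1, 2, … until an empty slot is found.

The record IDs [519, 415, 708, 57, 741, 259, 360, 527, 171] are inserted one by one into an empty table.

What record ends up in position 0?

415

519 hashes to 12; slot 12 is free -> place at 12.
415 hashes to 12; 12 taken -> place at 0.
708 hashes to 6; slot 6 is free -> place at 6.
57 hashes to 5; slot 5 is free -> place at 5.
741 hashes to 0; 0 taken -> place at 1.
259 hashes to 12; 12,0,1 taken -> place at 2.
360 hashes to 9; slot 9 is free -> place at 9.
527 hashes to 7; slot 7 is free -> place at 7.
171 hashes to 2; 2 taken -> place at 3.
Table: [415, 741, 259, 171, ∅, 57, 708, 527, ∅, 360, ∅, ∅, 519]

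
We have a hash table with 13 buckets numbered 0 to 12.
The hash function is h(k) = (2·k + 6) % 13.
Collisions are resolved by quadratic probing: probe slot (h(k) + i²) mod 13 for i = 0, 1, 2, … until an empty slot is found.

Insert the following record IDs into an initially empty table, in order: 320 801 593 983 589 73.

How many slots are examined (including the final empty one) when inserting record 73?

320 hashes to 9; slot 9 is free → place at 9.
801 hashes to 9; 9 taken → place at 10.
593 hashes to 9; 9,10 taken → place at 0.
983 hashes to 9; 9,10,0 taken → place at 5.
589 hashes to 1; slot 1 is free → place at 1.
73 hashes to 9; 9,10,0,5 taken → place at 12.
Table: [593, 589, ., ., ., 983, ., ., ., 320, 801, ., 73]

5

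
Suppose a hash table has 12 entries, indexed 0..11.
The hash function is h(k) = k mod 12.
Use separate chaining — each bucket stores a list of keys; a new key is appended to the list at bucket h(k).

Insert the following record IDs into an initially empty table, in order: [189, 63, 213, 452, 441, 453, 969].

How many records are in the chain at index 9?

5

189 → bucket 9
63 → bucket 3
213 → bucket 9 (collision)
452 → bucket 8
441 → bucket 9 (collision)
453 → bucket 9 (collision)
969 → bucket 9 (collision)
Final buckets:
0: —
1: —
2: —
3: 63
4: —
5: —
6: —
7: —
8: 452
9: 189 -> 213 -> 441 -> 453 -> 969
10: —
11: —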